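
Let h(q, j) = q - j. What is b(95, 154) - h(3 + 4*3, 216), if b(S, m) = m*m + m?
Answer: 24071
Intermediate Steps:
b(S, m) = m + m**2 (b(S, m) = m**2 + m = m + m**2)
b(95, 154) - h(3 + 4*3, 216) = 154*(1 + 154) - ((3 + 4*3) - 1*216) = 154*155 - ((3 + 12) - 216) = 23870 - (15 - 216) = 23870 - 1*(-201) = 23870 + 201 = 24071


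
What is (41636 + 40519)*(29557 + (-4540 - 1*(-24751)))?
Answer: 4088690040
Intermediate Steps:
(41636 + 40519)*(29557 + (-4540 - 1*(-24751))) = 82155*(29557 + (-4540 + 24751)) = 82155*(29557 + 20211) = 82155*49768 = 4088690040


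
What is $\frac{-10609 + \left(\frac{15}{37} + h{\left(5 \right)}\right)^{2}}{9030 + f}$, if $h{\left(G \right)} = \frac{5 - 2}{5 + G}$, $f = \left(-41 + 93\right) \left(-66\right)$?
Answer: $- \frac{1452303979}{766366200} \approx -1.8951$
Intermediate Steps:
$f = -3432$ ($f = 52 \left(-66\right) = -3432$)
$h{\left(G \right)} = \frac{3}{5 + G}$
$\frac{-10609 + \left(\frac{15}{37} + h{\left(5 \right)}\right)^{2}}{9030 + f} = \frac{-10609 + \left(\frac{15}{37} + \frac{3}{5 + 5}\right)^{2}}{9030 - 3432} = \frac{-10609 + \left(15 \cdot \frac{1}{37} + \frac{3}{10}\right)^{2}}{5598} = \left(-10609 + \left(\frac{15}{37} + 3 \cdot \frac{1}{10}\right)^{2}\right) \frac{1}{5598} = \left(-10609 + \left(\frac{15}{37} + \frac{3}{10}\right)^{2}\right) \frac{1}{5598} = \left(-10609 + \left(\frac{261}{370}\right)^{2}\right) \frac{1}{5598} = \left(-10609 + \frac{68121}{136900}\right) \frac{1}{5598} = \left(- \frac{1452303979}{136900}\right) \frac{1}{5598} = - \frac{1452303979}{766366200}$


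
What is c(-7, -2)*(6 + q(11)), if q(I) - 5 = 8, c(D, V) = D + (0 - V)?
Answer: -95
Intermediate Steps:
c(D, V) = D - V
q(I) = 13 (q(I) = 5 + 8 = 13)
c(-7, -2)*(6 + q(11)) = (-7 - 1*(-2))*(6 + 13) = (-7 + 2)*19 = -5*19 = -95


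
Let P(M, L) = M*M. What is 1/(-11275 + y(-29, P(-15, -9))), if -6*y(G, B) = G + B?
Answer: -3/33923 ≈ -8.8436e-5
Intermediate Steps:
P(M, L) = M**2
y(G, B) = -B/6 - G/6 (y(G, B) = -(G + B)/6 = -(B + G)/6 = -B/6 - G/6)
1/(-11275 + y(-29, P(-15, -9))) = 1/(-11275 + (-1/6*(-15)**2 - 1/6*(-29))) = 1/(-11275 + (-1/6*225 + 29/6)) = 1/(-11275 + (-75/2 + 29/6)) = 1/(-11275 - 98/3) = 1/(-33923/3) = -3/33923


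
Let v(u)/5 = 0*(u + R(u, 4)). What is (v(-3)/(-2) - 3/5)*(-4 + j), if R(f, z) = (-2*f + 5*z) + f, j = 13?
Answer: -27/5 ≈ -5.4000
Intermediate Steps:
R(f, z) = -f + 5*z
v(u) = 0 (v(u) = 5*(0*(u + (-u + 5*4))) = 5*(0*(u + (-u + 20))) = 5*(0*(u + (20 - u))) = 5*(0*20) = 5*0 = 0)
(v(-3)/(-2) - 3/5)*(-4 + j) = (0/(-2) - 3/5)*(-4 + 13) = (0*(-1/2) - 3*1/5)*9 = (0 - 3/5)*9 = -3/5*9 = -27/5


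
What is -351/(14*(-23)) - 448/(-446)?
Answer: 150401/71806 ≈ 2.0945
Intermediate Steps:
-351/(14*(-23)) - 448/(-446) = -351/(-322) - 448*(-1/446) = -351*(-1/322) + 224/223 = 351/322 + 224/223 = 150401/71806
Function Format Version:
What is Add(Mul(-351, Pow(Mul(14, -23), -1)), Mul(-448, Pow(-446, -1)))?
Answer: Rational(150401, 71806) ≈ 2.0945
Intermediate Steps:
Add(Mul(-351, Pow(Mul(14, -23), -1)), Mul(-448, Pow(-446, -1))) = Add(Mul(-351, Pow(-322, -1)), Mul(-448, Rational(-1, 446))) = Add(Mul(-351, Rational(-1, 322)), Rational(224, 223)) = Add(Rational(351, 322), Rational(224, 223)) = Rational(150401, 71806)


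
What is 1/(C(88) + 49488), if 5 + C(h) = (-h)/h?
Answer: 1/49482 ≈ 2.0209e-5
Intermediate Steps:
C(h) = -6 (C(h) = -5 + (-h)/h = -5 - 1 = -6)
1/(C(88) + 49488) = 1/(-6 + 49488) = 1/49482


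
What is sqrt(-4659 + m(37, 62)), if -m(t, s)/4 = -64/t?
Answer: I*sqrt(6368699)/37 ≈ 68.206*I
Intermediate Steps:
m(t, s) = 256/t (m(t, s) = -(-256)/t = 256/t)
sqrt(-4659 + m(37, 62)) = sqrt(-4659 + 256/37) = sqrt(-172127/37) = I*sqrt(6368699)/37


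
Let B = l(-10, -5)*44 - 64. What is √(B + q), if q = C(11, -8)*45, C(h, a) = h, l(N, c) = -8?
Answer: √79 ≈ 8.8882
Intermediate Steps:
q = 495 (q = 11*45 = 495)
B = -416 (B = -8*44 - 64 = -352 - 64 = -416)
√(B + q) = √(-416 + 495) = √79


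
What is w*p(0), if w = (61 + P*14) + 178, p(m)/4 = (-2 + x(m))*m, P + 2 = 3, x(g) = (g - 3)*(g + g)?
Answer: 0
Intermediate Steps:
x(g) = 2*g*(-3 + g) (x(g) = (-3 + g)*(2*g) = 2*g*(-3 + g))
P = 1 (P = -2 + 3 = 1)
p(m) = 4*m*(-2 + 2*m*(-3 + m)) (p(m) = 4*((-2 + 2*m*(-3 + m))*m) = 4*(m*(-2 + 2*m*(-3 + m))) = 4*m*(-2 + 2*m*(-3 + m)))
w = 253 (w = (61 + 1*14) + 178 = (61 + 14) + 178 = 75 + 178 = 253)
w*p(0) = 253*(8*0*(-1 + 0*(-3 + 0))) = 253*(8*0*(-1 + 0*(-3))) = 253*(8*0*(-1 + 0)) = 253*(8*0*(-1)) = 253*0 = 0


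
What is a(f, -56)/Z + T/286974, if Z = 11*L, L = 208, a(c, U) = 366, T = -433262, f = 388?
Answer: -221567743/164149128 ≈ -1.3498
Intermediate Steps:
Z = 2288 (Z = 11*208 = 2288)
a(f, -56)/Z + T/286974 = 366/2288 - 433262/286974 = 366*(1/2288) - 433262*1/286974 = 183/1144 - 216631/143487 = -221567743/164149128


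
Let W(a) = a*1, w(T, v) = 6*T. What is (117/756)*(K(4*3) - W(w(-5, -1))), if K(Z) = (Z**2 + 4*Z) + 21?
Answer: 1053/28 ≈ 37.607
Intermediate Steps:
W(a) = a
K(Z) = 21 + Z**2 + 4*Z
(117/756)*(K(4*3) - W(w(-5, -1))) = (117/756)*((21 + (4*3)**2 + 4*(4*3)) - 6*(-5)) = (117*(1/756))*((21 + 12**2 + 4*12) - 1*(-30)) = 13*((21 + 144 + 48) + 30)/84 = 13*(213 + 30)/84 = (13/84)*243 = 1053/28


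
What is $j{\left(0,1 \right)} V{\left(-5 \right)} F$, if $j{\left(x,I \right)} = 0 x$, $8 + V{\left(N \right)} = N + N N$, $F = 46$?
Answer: $0$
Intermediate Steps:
$V{\left(N \right)} = -8 + N + N^{2}$ ($V{\left(N \right)} = -8 + \left(N + N N\right) = -8 + \left(N + N^{2}\right) = -8 + N + N^{2}$)
$j{\left(x,I \right)} = 0$
$j{\left(0,1 \right)} V{\left(-5 \right)} F = 0 \left(-8 - 5 + \left(-5\right)^{2}\right) 46 = 0 \left(-8 - 5 + 25\right) 46 = 0 \cdot 12 \cdot 46 = 0 \cdot 46 = 0$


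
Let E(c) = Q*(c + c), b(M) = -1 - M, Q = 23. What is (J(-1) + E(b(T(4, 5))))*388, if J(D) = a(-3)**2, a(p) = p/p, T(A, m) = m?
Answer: -106700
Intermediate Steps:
a(p) = 1
E(c) = 46*c (E(c) = 23*(c + c) = 23*(2*c) = 46*c)
J(D) = 1 (J(D) = 1**2 = 1)
(J(-1) + E(b(T(4, 5))))*388 = (1 + 46*(-1 - 1*5))*388 = (1 + 46*(-1 - 5))*388 = (1 + 46*(-6))*388 = (1 - 276)*388 = -275*388 = -106700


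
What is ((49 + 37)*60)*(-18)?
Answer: -92880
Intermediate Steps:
((49 + 37)*60)*(-18) = (86*60)*(-18) = 5160*(-18) = -92880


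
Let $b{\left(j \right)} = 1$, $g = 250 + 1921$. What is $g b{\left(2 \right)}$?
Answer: $2171$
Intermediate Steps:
$g = 2171$
$g b{\left(2 \right)} = 2171 \cdot 1 = 2171$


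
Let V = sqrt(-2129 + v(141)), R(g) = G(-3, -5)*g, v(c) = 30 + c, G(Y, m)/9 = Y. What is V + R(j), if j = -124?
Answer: 3348 + I*sqrt(1958) ≈ 3348.0 + 44.249*I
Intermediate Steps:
G(Y, m) = 9*Y
R(g) = -27*g (R(g) = (9*(-3))*g = -27*g)
V = I*sqrt(1958) (V = sqrt(-2129 + (30 + 141)) = sqrt(-2129 + 171) = sqrt(-1958) = I*sqrt(1958) ≈ 44.249*I)
V + R(j) = I*sqrt(1958) - 27*(-124) = I*sqrt(1958) + 3348 = 3348 + I*sqrt(1958)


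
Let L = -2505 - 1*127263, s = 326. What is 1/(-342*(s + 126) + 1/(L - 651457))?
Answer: -781225/120764885401 ≈ -6.4690e-6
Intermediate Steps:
L = -129768 (L = -2505 - 127263 = -129768)
1/(-342*(s + 126) + 1/(L - 651457)) = 1/(-342*(326 + 126) + 1/(-129768 - 651457)) = 1/(-342*452 + 1/(-781225)) = 1/(-154584 - 1/781225) = 1/(-120764885401/781225) = -781225/120764885401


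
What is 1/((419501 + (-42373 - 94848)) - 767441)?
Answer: -1/485161 ≈ -2.0612e-6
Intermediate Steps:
1/((419501 + (-42373 - 94848)) - 767441) = 1/((419501 - 137221) - 767441) = 1/(282280 - 767441) = 1/(-485161) = -1/485161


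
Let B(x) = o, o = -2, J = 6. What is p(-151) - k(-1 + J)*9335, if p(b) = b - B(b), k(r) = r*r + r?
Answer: -280199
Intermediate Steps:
k(r) = r + r² (k(r) = r² + r = r + r²)
B(x) = -2
p(b) = 2 + b (p(b) = b - 1*(-2) = b + 2 = 2 + b)
p(-151) - k(-1 + J)*9335 = (2 - 151) - (-1 + 6)*(1 + (-1 + 6))*9335 = -149 - 5*(1 + 5)*9335 = -149 - 5*6*9335 = -149 - 30*9335 = -149 - 1*280050 = -149 - 280050 = -280199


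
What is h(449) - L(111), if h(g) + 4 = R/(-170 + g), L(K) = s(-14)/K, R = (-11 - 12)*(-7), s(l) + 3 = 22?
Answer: -37102/10323 ≈ -3.5941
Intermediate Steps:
s(l) = 19 (s(l) = -3 + 22 = 19)
R = 161 (R = -23*(-7) = 161)
L(K) = 19/K
h(g) = -4 + 161/(-170 + g)
h(449) - L(111) = (841 - 4*449)/(-170 + 449) - 19/111 = (841 - 1796)/279 - 19/111 = (1/279)*(-955) - 1*19/111 = -955/279 - 19/111 = -37102/10323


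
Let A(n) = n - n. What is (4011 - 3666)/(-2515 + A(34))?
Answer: -69/503 ≈ -0.13718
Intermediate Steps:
A(n) = 0
(4011 - 3666)/(-2515 + A(34)) = (4011 - 3666)/(-2515 + 0) = 345/(-2515) = 345*(-1/2515) = -69/503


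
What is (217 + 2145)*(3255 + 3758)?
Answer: 16564706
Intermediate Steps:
(217 + 2145)*(3255 + 3758) = 2362*7013 = 16564706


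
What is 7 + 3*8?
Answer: 31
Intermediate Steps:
7 + 3*8 = 7 + 24 = 31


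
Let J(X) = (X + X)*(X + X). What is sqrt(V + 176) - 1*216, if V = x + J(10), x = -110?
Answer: -216 + sqrt(466) ≈ -194.41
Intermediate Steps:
J(X) = 4*X**2 (J(X) = (2*X)*(2*X) = 4*X**2)
V = 290 (V = -110 + 4*10**2 = -110 + 4*100 = -110 + 400 = 290)
sqrt(V + 176) - 1*216 = sqrt(290 + 176) - 1*216 = sqrt(466) - 216 = -216 + sqrt(466)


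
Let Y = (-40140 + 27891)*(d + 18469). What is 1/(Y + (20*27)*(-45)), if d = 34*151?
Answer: -1/289137447 ≈ -3.4586e-9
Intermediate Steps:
d = 5134
Y = -289113147 (Y = (-40140 + 27891)*(5134 + 18469) = -12249*23603 = -289113147)
1/(Y + (20*27)*(-45)) = 1/(-289113147 + (20*27)*(-45)) = 1/(-289113147 + 540*(-45)) = 1/(-289113147 - 24300) = 1/(-289137447) = -1/289137447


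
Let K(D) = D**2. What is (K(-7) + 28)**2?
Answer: 5929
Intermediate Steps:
(K(-7) + 28)**2 = ((-7)**2 + 28)**2 = (49 + 28)**2 = 77**2 = 5929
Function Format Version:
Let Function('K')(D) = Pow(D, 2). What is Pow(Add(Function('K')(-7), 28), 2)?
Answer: 5929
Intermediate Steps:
Pow(Add(Function('K')(-7), 28), 2) = Pow(Add(Pow(-7, 2), 28), 2) = Pow(Add(49, 28), 2) = Pow(77, 2) = 5929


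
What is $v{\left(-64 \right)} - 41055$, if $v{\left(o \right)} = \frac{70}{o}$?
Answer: $- \frac{1313795}{32} \approx -41056.0$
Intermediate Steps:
$v{\left(-64 \right)} - 41055 = \frac{70}{-64} - 41055 = 70 \left(- \frac{1}{64}\right) - 41055 = - \frac{35}{32} - 41055 = - \frac{1313795}{32}$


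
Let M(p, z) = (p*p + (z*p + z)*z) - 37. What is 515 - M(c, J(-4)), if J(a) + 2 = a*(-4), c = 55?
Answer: -13449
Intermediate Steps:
J(a) = -2 - 4*a (J(a) = -2 + a*(-4) = -2 - 4*a)
M(p, z) = -37 + p² + z*(z + p*z) (M(p, z) = (p² + (p*z + z)*z) - 37 = (p² + (z + p*z)*z) - 37 = (p² + z*(z + p*z)) - 37 = -37 + p² + z*(z + p*z))
515 - M(c, J(-4)) = 515 - (-37 + 55² + (-2 - 4*(-4))² + 55*(-2 - 4*(-4))²) = 515 - (-37 + 3025 + (-2 + 16)² + 55*(-2 + 16)²) = 515 - (-37 + 3025 + 14² + 55*14²) = 515 - (-37 + 3025 + 196 + 55*196) = 515 - (-37 + 3025 + 196 + 10780) = 515 - 1*13964 = 515 - 13964 = -13449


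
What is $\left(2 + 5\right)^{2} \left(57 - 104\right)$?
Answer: $-2303$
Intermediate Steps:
$\left(2 + 5\right)^{2} \left(57 - 104\right) = 7^{2} \left(-47\right) = 49 \left(-47\right) = -2303$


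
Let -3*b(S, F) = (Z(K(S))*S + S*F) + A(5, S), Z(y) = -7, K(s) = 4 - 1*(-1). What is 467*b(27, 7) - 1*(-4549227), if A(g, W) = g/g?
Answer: 13647214/3 ≈ 4.5491e+6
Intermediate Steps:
K(s) = 5 (K(s) = 4 + 1 = 5)
A(g, W) = 1
b(S, F) = -⅓ + 7*S/3 - F*S/3 (b(S, F) = -((-7*S + S*F) + 1)/3 = -((-7*S + F*S) + 1)/3 = -(1 - 7*S + F*S)/3 = -⅓ + 7*S/3 - F*S/3)
467*b(27, 7) - 1*(-4549227) = 467*(-⅓ + (7/3)*27 - ⅓*7*27) - 1*(-4549227) = 467*(-⅓ + 63 - 63) + 4549227 = 467*(-⅓) + 4549227 = -467/3 + 4549227 = 13647214/3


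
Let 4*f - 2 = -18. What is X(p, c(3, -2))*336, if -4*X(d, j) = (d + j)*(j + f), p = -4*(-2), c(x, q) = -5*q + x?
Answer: -15876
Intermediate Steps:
f = -4 (f = 1/2 + (1/4)*(-18) = 1/2 - 9/2 = -4)
c(x, q) = x - 5*q
p = 8
X(d, j) = -(-4 + j)*(d + j)/4 (X(d, j) = -(d + j)*(j - 4)/4 = -(d + j)*(-4 + j)/4 = -(-4 + j)*(d + j)/4)
X(p, c(3, -2))*336 = (8 + (3 - 5*(-2)) - (3 - 5*(-2))**2/4 - 1/4*8*(3 - 5*(-2)))*336 = (8 + (3 + 10) - (3 + 10)**2/4 - 1/4*8*(3 + 10))*336 = (8 + 13 - 1/4*13**2 - 1/4*8*13)*336 = (8 + 13 - 1/4*169 - 26)*336 = (8 + 13 - 169/4 - 26)*336 = -189/4*336 = -15876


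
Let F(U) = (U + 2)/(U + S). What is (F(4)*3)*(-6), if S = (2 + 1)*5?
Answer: -108/19 ≈ -5.6842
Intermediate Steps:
S = 15 (S = 3*5 = 15)
F(U) = (2 + U)/(15 + U) (F(U) = (U + 2)/(U + 15) = (2 + U)/(15 + U))
(F(4)*3)*(-6) = (((2 + 4)/(15 + 4))*3)*(-6) = ((6/19)*3)*(-6) = (18/19)*(-6) = -108/19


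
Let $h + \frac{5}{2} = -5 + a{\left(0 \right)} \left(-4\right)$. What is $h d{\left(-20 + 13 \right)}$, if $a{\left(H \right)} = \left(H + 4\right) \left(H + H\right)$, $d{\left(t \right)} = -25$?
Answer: $\frac{375}{2} \approx 187.5$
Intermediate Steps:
$a{\left(H \right)} = 2 H \left(4 + H\right)$ ($a{\left(H \right)} = \left(4 + H\right) 2 H = 2 H \left(4 + H\right)$)
$h = - \frac{15}{2}$ ($h = - \frac{5}{2} - \left(5 - 2 \cdot 0 \left(4 + 0\right) \left(-4\right)\right) = - \frac{5}{2} - \left(5 - 2 \cdot 0 \cdot 4 \left(-4\right)\right) = - \frac{5}{2} + \left(-5 + 0 \left(-4\right)\right) = - \frac{5}{2} + \left(-5 + 0\right) = - \frac{5}{2} - 5 = - \frac{15}{2} \approx -7.5$)
$h d{\left(-20 + 13 \right)} = \left(- \frac{15}{2}\right) \left(-25\right) = \frac{375}{2}$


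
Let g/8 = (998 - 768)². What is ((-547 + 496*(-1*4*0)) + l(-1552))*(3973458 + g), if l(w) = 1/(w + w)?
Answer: -3732518627481/1552 ≈ -2.4050e+9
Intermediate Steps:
g = 423200 (g = 8*(998 - 768)² = 8*230² = 8*52900 = 423200)
l(w) = 1/(2*w)
((-547 + 496*(-1*4*0)) + l(-1552))*(3973458 + g) = ((-547 + 496*(-1*4*0)) + (½)/(-1552))*(3973458 + 423200) = ((-547 + 496*(-4*0)) + (½)*(-1/1552))*4396658 = ((-547 + 496*0) - 1/3104)*4396658 = ((-547 + 0) - 1/3104)*4396658 = (-547 - 1/3104)*4396658 = -1697889/3104*4396658 = -3732518627481/1552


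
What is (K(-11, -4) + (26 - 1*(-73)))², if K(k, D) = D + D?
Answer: 8281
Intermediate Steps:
K(k, D) = 2*D
(K(-11, -4) + (26 - 1*(-73)))² = (2*(-4) + (26 - 1*(-73)))² = (-8 + (26 + 73))² = (-8 + 99)² = 91² = 8281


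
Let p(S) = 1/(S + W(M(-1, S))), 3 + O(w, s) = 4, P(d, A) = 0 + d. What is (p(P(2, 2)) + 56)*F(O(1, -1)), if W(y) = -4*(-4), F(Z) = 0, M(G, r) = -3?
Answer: 0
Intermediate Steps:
P(d, A) = d
O(w, s) = 1 (O(w, s) = -3 + 4 = 1)
W(y) = 16
p(S) = 1/(16 + S) (p(S) = 1/(S + 16) = 1/(16 + S))
(p(P(2, 2)) + 56)*F(O(1, -1)) = (1/(16 + 2) + 56)*0 = (1/18 + 56)*0 = (1009/18)*0 = 0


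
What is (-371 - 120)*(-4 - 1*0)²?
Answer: -7856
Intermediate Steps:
(-371 - 120)*(-4 - 1*0)² = -491*(-4 + 0)² = -491*(-4)² = -491*16 = -7856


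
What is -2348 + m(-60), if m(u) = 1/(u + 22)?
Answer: -89225/38 ≈ -2348.0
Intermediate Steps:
m(u) = 1/(22 + u)
-2348 + m(-60) = -2348 + 1/(22 - 60) = -2348 + 1/(-38) = -2348 - 1/38 = -89225/38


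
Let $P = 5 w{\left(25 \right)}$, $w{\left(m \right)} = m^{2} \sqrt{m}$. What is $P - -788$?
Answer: $16413$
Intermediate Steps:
$w{\left(m \right)} = m^{\frac{5}{2}}$
$P = 15625$ ($P = 5 \cdot 25^{\frac{5}{2}} = 5 \cdot 3125 = 15625$)
$P - -788 = 15625 - -788 = 15625 + 788 = 16413$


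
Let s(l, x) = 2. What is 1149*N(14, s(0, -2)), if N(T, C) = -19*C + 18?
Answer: -22980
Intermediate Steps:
N(T, C) = 18 - 19*C
1149*N(14, s(0, -2)) = 1149*(18 - 19*2) = 1149*(18 - 38) = 1149*(-20) = -22980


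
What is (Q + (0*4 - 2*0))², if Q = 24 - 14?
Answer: 100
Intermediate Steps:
Q = 10
(Q + (0*4 - 2*0))² = (10 + (0*4 - 2*0))² = (10 + (0 + 0))² = (10 + 0)² = 10² = 100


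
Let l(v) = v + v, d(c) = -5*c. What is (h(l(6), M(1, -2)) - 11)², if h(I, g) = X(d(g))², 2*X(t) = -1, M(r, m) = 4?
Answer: 1849/16 ≈ 115.56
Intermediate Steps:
X(t) = -½ (X(t) = (½)*(-1) = -½)
l(v) = 2*v
h(I, g) = ¼ (h(I, g) = (-½)² = ¼)
(h(l(6), M(1, -2)) - 11)² = (¼ - 11)² = (-43/4)² = 1849/16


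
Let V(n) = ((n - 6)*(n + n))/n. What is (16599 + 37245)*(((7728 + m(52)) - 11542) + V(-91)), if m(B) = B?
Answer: -213006864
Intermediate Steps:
V(n) = -12 + 2*n (V(n) = ((-6 + n)*(2*n))/n = (2*n*(-6 + n))/n = -12 + 2*n)
(16599 + 37245)*(((7728 + m(52)) - 11542) + V(-91)) = (16599 + 37245)*(((7728 + 52) - 11542) + (-12 + 2*(-91))) = 53844*((7780 - 11542) + (-12 - 182)) = 53844*(-3762 - 194) = 53844*(-3956) = -213006864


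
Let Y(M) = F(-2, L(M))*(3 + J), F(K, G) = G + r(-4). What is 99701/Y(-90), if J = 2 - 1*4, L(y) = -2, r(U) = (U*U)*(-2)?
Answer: -99701/34 ≈ -2932.4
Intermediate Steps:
r(U) = -2*U**2 (r(U) = U**2*(-2) = -2*U**2)
F(K, G) = -32 + G (F(K, G) = G - 2*(-4)**2 = G - 2*16 = G - 32 = -32 + G)
J = -2 (J = 2 - 4 = -2)
Y(M) = -34 (Y(M) = (-32 - 2)*(3 - 2) = -34*1 = -34)
99701/Y(-90) = 99701/(-34) = 99701*(-1/34) = -99701/34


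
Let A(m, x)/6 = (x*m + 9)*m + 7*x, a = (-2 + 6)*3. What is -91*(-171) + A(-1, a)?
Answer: 16083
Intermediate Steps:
a = 12 (a = 4*3 = 12)
A(m, x) = 42*x + 6*m*(9 + m*x) (A(m, x) = 6*((x*m + 9)*m + 7*x) = 6*((m*x + 9)*m + 7*x) = 6*((9 + m*x)*m + 7*x) = 6*(m*(9 + m*x) + 7*x) = 6*(7*x + m*(9 + m*x)) = 42*x + 6*m*(9 + m*x))
-91*(-171) + A(-1, a) = -91*(-171) + (42*12 + 54*(-1) + 6*12*(-1)²) = 15561 + (504 - 54 + 6*12*1) = 15561 + (504 - 54 + 72) = 15561 + 522 = 16083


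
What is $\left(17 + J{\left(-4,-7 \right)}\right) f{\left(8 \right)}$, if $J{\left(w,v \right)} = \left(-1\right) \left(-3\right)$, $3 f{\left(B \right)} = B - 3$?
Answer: $\frac{100}{3} \approx 33.333$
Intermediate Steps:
$f{\left(B \right)} = -1 + \frac{B}{3}$ ($f{\left(B \right)} = \frac{B - 3}{3} = \frac{-3 + B}{3} = -1 + \frac{B}{3}$)
$J{\left(w,v \right)} = 3$
$\left(17 + J{\left(-4,-7 \right)}\right) f{\left(8 \right)} = \left(17 + 3\right) \left(-1 + \frac{1}{3} \cdot 8\right) = 20 \left(-1 + \frac{8}{3}\right) = 20 \cdot \frac{5}{3} = \frac{100}{3}$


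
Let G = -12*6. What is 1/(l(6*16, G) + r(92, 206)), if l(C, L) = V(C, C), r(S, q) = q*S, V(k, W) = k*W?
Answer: 1/28168 ≈ 3.5501e-5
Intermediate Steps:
V(k, W) = W*k
G = -72
r(S, q) = S*q
l(C, L) = C**2 (l(C, L) = C*C = C**2)
1/(l(6*16, G) + r(92, 206)) = 1/((6*16)**2 + 92*206) = 1/(96**2 + 18952) = 1/(9216 + 18952) = 1/28168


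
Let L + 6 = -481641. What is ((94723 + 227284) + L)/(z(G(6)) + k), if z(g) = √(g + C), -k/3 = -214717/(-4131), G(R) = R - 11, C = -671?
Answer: 47200009928760/47385173293 + 7870148872560*I/47385173293 ≈ 996.09 + 166.09*I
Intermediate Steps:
L = -481647 (L = -6 - 481641 = -481647)
G(R) = -11 + R
k = -214717/1377 (k = -(-644151)/(-4131) = -(-644151)*(-1)/4131 = -3*214717/4131 = -214717/1377 ≈ -155.93)
z(g) = √(-671 + g) (z(g) = √(g - 671) = √(-671 + g))
((94723 + 227284) + L)/(z(G(6)) + k) = ((94723 + 227284) - 481647)/(√(-671 + (-11 + 6)) - 214717/1377) = (322007 - 481647)/(√(-671 - 5) - 214717/1377) = -159640/(√(-676) - 214717/1377) = -159640/(26*I - 214717/1377) = -159640*1896129*(-214717/1377 - 26*I)/47385173293 = -302698033560*(-214717/1377 - 26*I)/47385173293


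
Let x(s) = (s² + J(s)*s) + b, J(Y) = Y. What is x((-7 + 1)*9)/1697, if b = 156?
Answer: 5988/1697 ≈ 3.5286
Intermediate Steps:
x(s) = 156 + 2*s² (x(s) = (s² + s*s) + 156 = (s² + s²) + 156 = 2*s² + 156 = 156 + 2*s²)
x((-7 + 1)*9)/1697 = (156 + 2*((-7 + 1)*9)²)/1697 = (156 + 2*(-6*9)²)*(1/1697) = (156 + 2*(-54)²)*(1/1697) = (156 + 2*2916)*(1/1697) = (156 + 5832)*(1/1697) = 5988*(1/1697) = 5988/1697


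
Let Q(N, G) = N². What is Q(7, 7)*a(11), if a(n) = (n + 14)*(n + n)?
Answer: 26950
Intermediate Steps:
a(n) = 2*n*(14 + n) (a(n) = (14 + n)*(2*n) = 2*n*(14 + n))
Q(7, 7)*a(11) = 7²*(2*11*(14 + 11)) = 49*(2*11*25) = 49*550 = 26950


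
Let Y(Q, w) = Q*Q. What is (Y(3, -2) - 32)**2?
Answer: 529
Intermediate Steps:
Y(Q, w) = Q**2
(Y(3, -2) - 32)**2 = (3**2 - 32)**2 = (9 - 32)**2 = (-23)**2 = 529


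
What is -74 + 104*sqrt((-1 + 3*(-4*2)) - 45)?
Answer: -74 + 104*I*sqrt(70) ≈ -74.0 + 870.13*I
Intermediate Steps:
-74 + 104*sqrt((-1 + 3*(-4*2)) - 45) = -74 + 104*sqrt((-1 + 3*(-8)) - 45) = -74 + 104*sqrt((-1 - 24) - 45) = -74 + 104*sqrt(-25 - 45) = -74 + 104*sqrt(-70) = -74 + 104*(I*sqrt(70)) = -74 + 104*I*sqrt(70)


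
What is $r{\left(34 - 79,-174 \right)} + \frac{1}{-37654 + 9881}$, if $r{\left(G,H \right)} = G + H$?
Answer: $- \frac{6082288}{27773} \approx -219.0$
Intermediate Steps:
$r{\left(34 - 79,-174 \right)} + \frac{1}{-37654 + 9881} = \left(\left(34 - 79\right) - 174\right) + \frac{1}{-37654 + 9881} = \left(-45 - 174\right) + \frac{1}{-27773} = -219 - \frac{1}{27773} = - \frac{6082288}{27773}$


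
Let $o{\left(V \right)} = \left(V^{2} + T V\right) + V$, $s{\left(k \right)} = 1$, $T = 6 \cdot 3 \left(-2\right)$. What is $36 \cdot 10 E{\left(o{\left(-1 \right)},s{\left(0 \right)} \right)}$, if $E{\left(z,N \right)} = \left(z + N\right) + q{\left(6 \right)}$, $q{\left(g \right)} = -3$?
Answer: $12240$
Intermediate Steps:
$T = -36$ ($T = 18 \left(-2\right) = -36$)
$o{\left(V \right)} = V^{2} - 35 V$ ($o{\left(V \right)} = \left(V^{2} - 36 V\right) + V = V^{2} - 35 V$)
$E{\left(z,N \right)} = -3 + N + z$ ($E{\left(z,N \right)} = \left(z + N\right) - 3 = \left(N + z\right) - 3 = -3 + N + z$)
$36 \cdot 10 E{\left(o{\left(-1 \right)},s{\left(0 \right)} \right)} = 36 \cdot 10 \left(-3 + 1 - \left(-35 - 1\right)\right) = 36 \cdot 10 \left(-3 + 1 - -36\right) = 36 \cdot 10 \left(-3 + 1 + 36\right) = 36 \cdot 10 \cdot 34 = 36 \cdot 340 = 12240$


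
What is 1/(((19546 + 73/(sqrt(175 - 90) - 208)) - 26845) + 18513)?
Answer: 484194122/5429582616061 + 73*sqrt(85)/5429582616061 ≈ 8.9177e-5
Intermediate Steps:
1/(((19546 + 73/(sqrt(175 - 90) - 208)) - 26845) + 18513) = 1/(((19546 + 73/(sqrt(85) - 208)) - 26845) + 18513) = 1/(((19546 + 73/(-208 + sqrt(85))) - 26845) + 18513) = 1/((-7299 + 73/(-208 + sqrt(85))) + 18513) = 1/(11214 + 73/(-208 + sqrt(85)))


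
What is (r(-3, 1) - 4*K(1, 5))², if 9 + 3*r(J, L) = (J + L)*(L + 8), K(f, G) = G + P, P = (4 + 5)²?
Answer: 124609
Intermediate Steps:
P = 81 (P = 9² = 81)
K(f, G) = 81 + G (K(f, G) = G + 81 = 81 + G)
r(J, L) = -3 + (8 + L)*(J + L)/3 (r(J, L) = -3 + ((J + L)*(L + 8))/3 = -3 + ((J + L)*(8 + L))/3 = -3 + ((8 + L)*(J + L))/3 = -3 + (8 + L)*(J + L)/3)
(r(-3, 1) - 4*K(1, 5))² = ((-3 + (⅓)*1² + (8/3)*(-3) + (8/3)*1 + (⅓)*(-3)*1) - 4*(81 + 5))² = ((-3 + (⅓)*1 - 8 + 8/3 - 1) - 4*86)² = ((-3 + ⅓ - 8 + 8/3 - 1) - 344)² = (-9 - 344)² = (-353)² = 124609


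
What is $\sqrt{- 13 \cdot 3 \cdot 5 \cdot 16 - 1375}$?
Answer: $i \sqrt{4495} \approx 67.045 i$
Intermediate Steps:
$\sqrt{- 13 \cdot 3 \cdot 5 \cdot 16 - 1375} = \sqrt{\left(-13\right) 15 \cdot 16 - 1375} = \sqrt{\left(-195\right) 16 - 1375} = \sqrt{-3120 - 1375} = \sqrt{-4495} = i \sqrt{4495}$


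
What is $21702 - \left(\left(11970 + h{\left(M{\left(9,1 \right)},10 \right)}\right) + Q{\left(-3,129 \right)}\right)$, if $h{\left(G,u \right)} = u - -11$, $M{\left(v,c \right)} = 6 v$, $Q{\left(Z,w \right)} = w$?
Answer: $9582$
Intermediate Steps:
$h{\left(G,u \right)} = 11 + u$ ($h{\left(G,u \right)} = u + 11 = 11 + u$)
$21702 - \left(\left(11970 + h{\left(M{\left(9,1 \right)},10 \right)}\right) + Q{\left(-3,129 \right)}\right) = 21702 - \left(\left(11970 + \left(11 + 10\right)\right) + 129\right) = 21702 - \left(\left(11970 + 21\right) + 129\right) = 21702 - \left(11991 + 129\right) = 21702 - 12120 = 9582$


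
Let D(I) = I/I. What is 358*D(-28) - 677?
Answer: -319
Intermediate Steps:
D(I) = 1
358*D(-28) - 677 = 358*1 - 677 = 358 - 677 = -319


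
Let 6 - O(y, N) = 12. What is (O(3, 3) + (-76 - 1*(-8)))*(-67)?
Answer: 4958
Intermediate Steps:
O(y, N) = -6 (O(y, N) = 6 - 1*12 = 6 - 12 = -6)
(O(3, 3) + (-76 - 1*(-8)))*(-67) = (-6 + (-76 - 1*(-8)))*(-67) = (-6 + (-76 + 8))*(-67) = (-6 - 68)*(-67) = -74*(-67) = 4958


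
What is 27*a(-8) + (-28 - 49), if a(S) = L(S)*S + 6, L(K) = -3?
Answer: 733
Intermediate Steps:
a(S) = 6 - 3*S (a(S) = -3*S + 6 = 6 - 3*S)
27*a(-8) + (-28 - 49) = 27*(6 - 3*(-8)) + (-28 - 49) = 27*(6 + 24) - 77 = 27*30 - 77 = 810 - 77 = 733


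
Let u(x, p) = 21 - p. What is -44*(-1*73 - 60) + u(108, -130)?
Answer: 6003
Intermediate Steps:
-44*(-1*73 - 60) + u(108, -130) = -44*(-1*73 - 60) + (21 - 1*(-130)) = -44*(-73 - 60) + (21 + 130) = -44*(-133) + 151 = 5852 + 151 = 6003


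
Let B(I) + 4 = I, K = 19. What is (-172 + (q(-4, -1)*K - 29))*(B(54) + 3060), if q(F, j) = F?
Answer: -861470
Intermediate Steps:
B(I) = -4 + I
(-172 + (q(-4, -1)*K - 29))*(B(54) + 3060) = (-172 + (-4*19 - 29))*((-4 + 54) + 3060) = (-172 + (-76 - 29))*(50 + 3060) = (-172 - 105)*3110 = -277*3110 = -861470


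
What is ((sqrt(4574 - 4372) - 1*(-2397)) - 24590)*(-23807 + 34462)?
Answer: -236466415 + 10655*sqrt(202) ≈ -2.3631e+8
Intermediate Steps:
((sqrt(4574 - 4372) - 1*(-2397)) - 24590)*(-23807 + 34462) = ((sqrt(202) + 2397) - 24590)*10655 = ((2397 + sqrt(202)) - 24590)*10655 = (-22193 + sqrt(202))*10655 = -236466415 + 10655*sqrt(202)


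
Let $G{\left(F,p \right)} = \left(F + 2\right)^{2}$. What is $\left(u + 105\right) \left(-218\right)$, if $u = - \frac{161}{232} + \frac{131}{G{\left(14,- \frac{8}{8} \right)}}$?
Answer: $- \frac{84820203}{3712} \approx -22850.0$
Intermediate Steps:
$G{\left(F,p \right)} = \left(2 + F\right)^{2}$
$u = - \frac{1353}{7424}$ ($u = - \frac{161}{232} + \frac{131}{\left(2 + 14\right)^{2}} = \left(-161\right) \frac{1}{232} + \frac{131}{16^{2}} = - \frac{161}{232} + \frac{131}{256} = - \frac{1353}{7424} \approx -0.18225$)
$\left(u + 105\right) \left(-218\right) = \left(- \frac{1353}{7424} + 105\right) \left(-218\right) = \frac{778167}{7424} \left(-218\right) = - \frac{84820203}{3712}$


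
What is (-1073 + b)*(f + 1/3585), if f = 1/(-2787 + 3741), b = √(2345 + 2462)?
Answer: -1623449/1140030 + 1513*√4807/1140030 ≈ -1.3320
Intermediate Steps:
b = √4807 ≈ 69.333
f = 1/954 ≈ 0.0010482
(-1073 + b)*(f + 1/3585) = (-1073 + √4807)*(1/954 + 1/3585) = (-1073 + √4807)*(1513/1140030) = -1623449/1140030 + 1513*√4807/1140030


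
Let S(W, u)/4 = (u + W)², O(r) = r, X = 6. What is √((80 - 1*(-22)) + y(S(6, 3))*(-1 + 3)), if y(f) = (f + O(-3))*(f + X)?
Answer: √211962 ≈ 460.39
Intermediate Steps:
S(W, u) = 4*(W + u)² (S(W, u) = 4*(u + W)² = 4*(W + u)²)
y(f) = (-3 + f)*(6 + f) (y(f) = (f - 3)*(f + 6) = (-3 + f)*(6 + f))
√((80 - 1*(-22)) + y(S(6, 3))*(-1 + 3)) = √((80 - 1*(-22)) + (-18 + (4*(6 + 3)²)² + 3*(4*(6 + 3)²))*(-1 + 3)) = √((80 + 22) + (-18 + (4*9²)² + 3*(4*9²))*2) = √(102 + (-18 + (4*81)² + 3*(4*81))*2) = √(102 + (-18 + 324² + 3*324)*2) = √(102 + (-18 + 104976 + 972)*2) = √(102 + 105930*2) = √(102 + 211860) = √211962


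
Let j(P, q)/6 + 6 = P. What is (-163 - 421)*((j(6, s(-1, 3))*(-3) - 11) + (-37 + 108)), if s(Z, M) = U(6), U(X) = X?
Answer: -35040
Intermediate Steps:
s(Z, M) = 6
j(P, q) = -36 + 6*P
(-163 - 421)*((j(6, s(-1, 3))*(-3) - 11) + (-37 + 108)) = (-163 - 421)*(((-36 + 6*6)*(-3) - 11) + (-37 + 108)) = -584*(((-36 + 36)*(-3) - 11) + 71) = -584*((0*(-3) - 11) + 71) = -584*((0 - 11) + 71) = -584*(-11 + 71) = -584*60 = -35040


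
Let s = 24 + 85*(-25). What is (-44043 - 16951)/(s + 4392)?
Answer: -60994/2291 ≈ -26.623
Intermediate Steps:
s = -2101 (s = 24 - 2125 = -2101)
(-44043 - 16951)/(s + 4392) = (-44043 - 16951)/(-2101 + 4392) = -60994/2291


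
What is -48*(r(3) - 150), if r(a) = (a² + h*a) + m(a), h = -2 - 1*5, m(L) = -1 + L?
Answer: 7680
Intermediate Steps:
h = -7 (h = -2 - 5 = -7)
r(a) = -1 + a² - 6*a (r(a) = (a² - 7*a) + (-1 + a) = -1 + a² - 6*a)
-48*(r(3) - 150) = -48*((-1 + 3² - 6*3) - 150) = -48*((-1 + 9 - 18) - 150) = -48*(-10 - 150) = -48*(-160) = 7680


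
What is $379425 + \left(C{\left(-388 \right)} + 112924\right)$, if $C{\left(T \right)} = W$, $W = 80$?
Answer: $492429$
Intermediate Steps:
$C{\left(T \right)} = 80$
$379425 + \left(C{\left(-388 \right)} + 112924\right) = 379425 + \left(80 + 112924\right) = 379425 + 113004 = 492429$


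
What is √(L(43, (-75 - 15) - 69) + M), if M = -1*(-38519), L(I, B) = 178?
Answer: √38697 ≈ 196.72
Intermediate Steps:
M = 38519
√(L(43, (-75 - 15) - 69) + M) = √(178 + 38519) = √38697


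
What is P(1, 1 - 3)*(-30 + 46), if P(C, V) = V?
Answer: -32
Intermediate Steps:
P(1, 1 - 3)*(-30 + 46) = (1 - 3)*(-30 + 46) = -2*16 = -32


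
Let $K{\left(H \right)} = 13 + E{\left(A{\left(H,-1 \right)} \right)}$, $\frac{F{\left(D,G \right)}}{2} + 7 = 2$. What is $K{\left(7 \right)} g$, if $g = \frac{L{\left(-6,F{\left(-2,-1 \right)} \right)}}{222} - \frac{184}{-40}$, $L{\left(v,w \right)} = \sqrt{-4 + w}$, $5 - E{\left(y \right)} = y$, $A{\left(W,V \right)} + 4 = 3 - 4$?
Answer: $\frac{529}{5} + \frac{23 i \sqrt{14}}{222} \approx 105.8 + 0.38765 i$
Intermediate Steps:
$A{\left(W,V \right)} = -5$ ($A{\left(W,V \right)} = -4 + \left(3 - 4\right) = -4 - 1 = -5$)
$E{\left(y \right)} = 5 - y$
$F{\left(D,G \right)} = -10$ ($F{\left(D,G \right)} = -14 + 2 \cdot 2 = -14 + 4 = -10$)
$K{\left(H \right)} = 23$ ($K{\left(H \right)} = 13 + \left(5 - -5\right) = 13 + \left(5 + 5\right) = 13 + 10 = 23$)
$g = \frac{23}{5} + \frac{i \sqrt{14}}{222}$ ($g = \frac{\sqrt{-4 - 10}}{222} - \frac{184}{-40} = \sqrt{-14} \cdot \frac{1}{222} - - \frac{23}{5} = i \sqrt{14} \cdot \frac{1}{222} + \frac{23}{5} = \frac{i \sqrt{14}}{222} + \frac{23}{5} = \frac{23}{5} + \frac{i \sqrt{14}}{222} \approx 4.6 + 0.016854 i$)
$K{\left(7 \right)} g = 23 \left(\frac{23}{5} + \frac{i \sqrt{14}}{222}\right) = \frac{529}{5} + \frac{23 i \sqrt{14}}{222}$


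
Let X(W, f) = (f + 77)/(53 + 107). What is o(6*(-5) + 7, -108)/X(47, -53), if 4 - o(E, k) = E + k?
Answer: 900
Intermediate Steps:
X(W, f) = 77/160 + f/160 (X(W, f) = (77 + f)/160 = (77 + f)*(1/160) = 77/160 + f/160)
o(E, k) = 4 - E - k (o(E, k) = 4 - (E + k) = 4 + (-E - k) = 4 - E - k)
o(6*(-5) + 7, -108)/X(47, -53) = (4 - (6*(-5) + 7) - 1*(-108))/(77/160 + (1/160)*(-53)) = (4 - (-30 + 7) + 108)/(77/160 - 53/160) = (4 - 1*(-23) + 108)/(3/20) = (4 + 23 + 108)*(20/3) = 135*(20/3) = 900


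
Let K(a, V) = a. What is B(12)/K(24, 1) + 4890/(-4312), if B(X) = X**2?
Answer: 10491/2156 ≈ 4.8660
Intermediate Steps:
B(12)/K(24, 1) + 4890/(-4312) = 12**2/24 + 4890/(-4312) = 144*(1/24) + 4890*(-1/4312) = 6 - 2445/2156 = 10491/2156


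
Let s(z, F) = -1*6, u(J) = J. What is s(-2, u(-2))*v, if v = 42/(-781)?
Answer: 252/781 ≈ 0.32266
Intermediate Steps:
v = -42/781 (v = 42*(-1/781) = -42/781 ≈ -0.053777)
s(z, F) = -6
s(-2, u(-2))*v = -6*(-42/781) = 252/781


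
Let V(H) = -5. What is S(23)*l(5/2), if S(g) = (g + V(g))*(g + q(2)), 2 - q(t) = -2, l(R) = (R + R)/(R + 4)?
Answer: 4860/13 ≈ 373.85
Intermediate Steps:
l(R) = 2*R/(4 + R) (l(R) = (2*R)/(4 + R) = 2*R/(4 + R))
q(t) = 4 (q(t) = 2 - 1*(-2) = 2 + 2 = 4)
S(g) = (-5 + g)*(4 + g) (S(g) = (g - 5)*(g + 4) = (-5 + g)*(4 + g))
S(23)*l(5/2) = (-20 + 23² - 1*23)*(2*(5/2)/(4 + 5/2)) = (-20 + 529 - 23)*(2*(5*(½))/(4 + 5*(½))) = 486*(2*(5/2)/(4 + 5/2)) = 486*(2*(5/2)/(13/2)) = 486*(2*(5/2)*(2/13)) = 486*(10/13) = 4860/13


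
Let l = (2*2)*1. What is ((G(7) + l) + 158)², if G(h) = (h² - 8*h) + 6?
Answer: 25921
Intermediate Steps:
l = 4 (l = 4*1 = 4)
G(h) = 6 + h² - 8*h
((G(7) + l) + 158)² = (((6 + 7² - 8*7) + 4) + 158)² = (((6 + 49 - 56) + 4) + 158)² = ((-1 + 4) + 158)² = (3 + 158)² = 161² = 25921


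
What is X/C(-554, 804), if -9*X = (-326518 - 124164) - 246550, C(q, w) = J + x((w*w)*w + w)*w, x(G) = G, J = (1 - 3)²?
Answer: 174308/940172155821 ≈ 1.8540e-7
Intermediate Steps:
J = 4 (J = (-2)² = 4)
C(q, w) = 4 + w*(w + w³) (C(q, w) = 4 + ((w*w)*w + w)*w = 4 + (w²*w + w)*w = 4 + (w³ + w)*w = 4 + (w + w³)*w = 4 + w*(w + w³))
X = 697232/9 (X = -((-326518 - 124164) - 246550)/9 = -(-450682 - 246550)/9 = -⅑*(-697232) = 697232/9 ≈ 77470.)
X/C(-554, 804) = 697232/(9*(4 + 804² + 804⁴)) = 697232/(9*(4 + 646416 + 417853645056)) = (697232/9)/417854291476 = (697232/9)*(1/417854291476) = 174308/940172155821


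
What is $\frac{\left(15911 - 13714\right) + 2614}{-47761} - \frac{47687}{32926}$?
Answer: $- \frac{2435985793}{1572578686} \approx -1.549$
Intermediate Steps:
$\frac{\left(15911 - 13714\right) + 2614}{-47761} - \frac{47687}{32926} = \left(2197 + 2614\right) \left(- \frac{1}{47761}\right) - \frac{47687}{32926} = 4811 \left(- \frac{1}{47761}\right) - \frac{47687}{32926} = - \frac{4811}{47761} - \frac{47687}{32926} = - \frac{2435985793}{1572578686}$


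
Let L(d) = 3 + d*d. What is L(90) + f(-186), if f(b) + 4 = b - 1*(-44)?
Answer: 7957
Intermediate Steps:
L(d) = 3 + d²
f(b) = 40 + b (f(b) = -4 + (b - 1*(-44)) = -4 + (b + 44) = -4 + (44 + b) = 40 + b)
L(90) + f(-186) = (3 + 90²) + (40 - 186) = (3 + 8100) - 146 = 8103 - 146 = 7957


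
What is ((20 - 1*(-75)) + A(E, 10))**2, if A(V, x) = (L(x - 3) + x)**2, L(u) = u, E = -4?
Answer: 147456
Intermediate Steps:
A(V, x) = (-3 + 2*x)**2 (A(V, x) = ((x - 3) + x)**2 = ((-3 + x) + x)**2 = (-3 + 2*x)**2)
((20 - 1*(-75)) + A(E, 10))**2 = ((20 - 1*(-75)) + (-3 + 2*10)**2)**2 = ((20 + 75) + (-3 + 20)**2)**2 = (95 + 17**2)**2 = (95 + 289)**2 = 384**2 = 147456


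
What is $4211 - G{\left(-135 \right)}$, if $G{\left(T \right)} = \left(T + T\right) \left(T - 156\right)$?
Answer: $-74359$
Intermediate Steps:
$G{\left(T \right)} = 2 T \left(-156 + T\right)$
$4211 - G{\left(-135 \right)} = 4211 - 2 \left(-135\right) \left(-156 - 135\right) = 4211 - 2 \left(-135\right) \left(-291\right) = 4211 - 78570 = -74359$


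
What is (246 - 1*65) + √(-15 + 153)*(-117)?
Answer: 181 - 117*√138 ≈ -1193.4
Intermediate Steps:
(246 - 1*65) + √(-15 + 153)*(-117) = (246 - 65) + √138*(-117) = 181 - 117*√138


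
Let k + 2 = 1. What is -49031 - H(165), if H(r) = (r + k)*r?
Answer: -76091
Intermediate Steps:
k = -1 (k = -2 + 1 = -1)
H(r) = r*(-1 + r) (H(r) = (r - 1)*r = (-1 + r)*r = r*(-1 + r))
-49031 - H(165) = -49031 - 165*(-1 + 165) = -49031 - 165*164 = -49031 - 1*27060 = -49031 - 27060 = -76091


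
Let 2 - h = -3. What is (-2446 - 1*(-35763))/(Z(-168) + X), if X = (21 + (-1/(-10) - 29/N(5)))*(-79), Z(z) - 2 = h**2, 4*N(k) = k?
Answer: 333170/1929 ≈ 172.72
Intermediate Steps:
h = 5 (h = 2 - 1*(-3) = 2 + 3 = 5)
N(k) = k/4
Z(z) = 27 (Z(z) = 2 + 5**2 = 2 + 25 = 27)
X = 1659/10 (X = (21 + (-1/(-10) - 29/((1/4)*5)))*(-79) = (21 + (-1*(-1/10) - 29/5/4))*(-79) = (21 + (1/10 - 29*4/5))*(-79) = (21 + (1/10 - 116/5))*(-79) = (21 - 231/10)*(-79) = -21/10*(-79) = 1659/10 ≈ 165.90)
(-2446 - 1*(-35763))/(Z(-168) + X) = (-2446 - 1*(-35763))/(27 + 1659/10) = (-2446 + 35763)/(1929/10) = 33317*(10/1929) = 333170/1929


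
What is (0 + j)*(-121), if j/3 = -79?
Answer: 28677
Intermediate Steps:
j = -237 (j = 3*(-79) = -237)
(0 + j)*(-121) = (0 - 237)*(-121) = -237*(-121) = 28677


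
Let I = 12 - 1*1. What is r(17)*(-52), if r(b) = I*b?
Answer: -9724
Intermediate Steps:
I = 11 (I = 12 - 1 = 11)
r(b) = 11*b
r(17)*(-52) = (11*17)*(-52) = 187*(-52) = -9724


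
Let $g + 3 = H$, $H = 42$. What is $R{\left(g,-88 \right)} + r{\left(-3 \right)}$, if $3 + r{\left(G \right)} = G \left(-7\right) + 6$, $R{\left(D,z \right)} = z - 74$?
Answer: $-138$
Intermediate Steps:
$g = 39$ ($g = -3 + 42 = 39$)
$R{\left(D,z \right)} = -74 + z$
$r{\left(G \right)} = 3 - 7 G$ ($r{\left(G \right)} = -3 + \left(G \left(-7\right) + 6\right) = -3 - \left(-6 + 7 G\right) = 3 - 7 G$)
$R{\left(g,-88 \right)} + r{\left(-3 \right)} = \left(-74 - 88\right) + \left(3 - -21\right) = -162 + \left(3 + 21\right) = -162 + 24 = -138$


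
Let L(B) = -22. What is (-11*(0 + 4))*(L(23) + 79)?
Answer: -2508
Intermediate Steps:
(-11*(0 + 4))*(L(23) + 79) = (-11*(0 + 4))*(-22 + 79) = -11*4*57 = -44*57 = -2508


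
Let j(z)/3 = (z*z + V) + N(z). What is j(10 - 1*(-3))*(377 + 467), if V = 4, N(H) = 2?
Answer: 443100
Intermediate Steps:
j(z) = 18 + 3*z**2 (j(z) = 3*((z*z + 4) + 2) = 3*((z**2 + 4) + 2) = 3*((4 + z**2) + 2) = 3*(6 + z**2) = 18 + 3*z**2)
j(10 - 1*(-3))*(377 + 467) = (18 + 3*(10 - 1*(-3))**2)*(377 + 467) = (18 + 3*(10 + 3)**2)*844 = (18 + 3*13**2)*844 = (18 + 3*169)*844 = (18 + 507)*844 = 525*844 = 443100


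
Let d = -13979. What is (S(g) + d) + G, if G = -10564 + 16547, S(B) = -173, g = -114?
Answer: -8169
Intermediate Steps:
G = 5983
(S(g) + d) + G = (-173 - 13979) + 5983 = -14152 + 5983 = -8169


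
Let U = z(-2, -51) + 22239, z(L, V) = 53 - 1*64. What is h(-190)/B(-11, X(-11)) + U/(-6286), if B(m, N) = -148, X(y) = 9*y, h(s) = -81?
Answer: -1390289/465164 ≈ -2.9888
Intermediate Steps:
z(L, V) = -11 (z(L, V) = 53 - 64 = -11)
U = 22228 (U = -11 + 22239 = 22228)
h(-190)/B(-11, X(-11)) + U/(-6286) = -81/(-148) + 22228/(-6286) = -81*(-1/148) + 22228*(-1/6286) = 81/148 - 11114/3143 = -1390289/465164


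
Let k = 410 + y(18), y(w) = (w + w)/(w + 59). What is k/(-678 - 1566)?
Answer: -15803/86394 ≈ -0.18292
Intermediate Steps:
y(w) = 2*w/(59 + w) (y(w) = (2*w)/(59 + w) = 2*w/(59 + w))
k = 31606/77 (k = 410 + 2*18/(59 + 18) = 410 + 2*18/77 = 410 + 2*18*(1/77) = 410 + 36/77 = 31606/77 ≈ 410.47)
k/(-678 - 1566) = 31606/(77*(-678 - 1566)) = (31606/77)/(-2244) = (31606/77)*(-1/2244) = -15803/86394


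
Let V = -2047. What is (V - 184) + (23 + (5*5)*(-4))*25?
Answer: -4156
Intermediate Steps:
(V - 184) + (23 + (5*5)*(-4))*25 = (-2047 - 184) + (23 + (5*5)*(-4))*25 = -2231 + (23 + 25*(-4))*25 = -2231 + (23 - 100)*25 = -2231 - 77*25 = -2231 - 1925 = -4156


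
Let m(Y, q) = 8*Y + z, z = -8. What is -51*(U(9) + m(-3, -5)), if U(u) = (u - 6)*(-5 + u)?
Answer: 1020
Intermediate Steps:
U(u) = (-6 + u)*(-5 + u)
m(Y, q) = -8 + 8*Y (m(Y, q) = 8*Y - 8 = -8 + 8*Y)
-51*(U(9) + m(-3, -5)) = -51*((30 + 9² - 11*9) + (-8 + 8*(-3))) = -51*((30 + 81 - 99) + (-8 - 24)) = -51*(12 - 32) = -51*(-20) = 1020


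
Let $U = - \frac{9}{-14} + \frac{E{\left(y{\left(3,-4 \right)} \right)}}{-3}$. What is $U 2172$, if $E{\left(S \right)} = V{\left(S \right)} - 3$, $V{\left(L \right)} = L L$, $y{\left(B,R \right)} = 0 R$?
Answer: $\frac{24978}{7} \approx 3568.3$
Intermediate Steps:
$y{\left(B,R \right)} = 0$
$V{\left(L \right)} = L^{2}$
$E{\left(S \right)} = -3 + S^{2}$ ($E{\left(S \right)} = S^{2} - 3 = -3 + S^{2}$)
$U = \frac{23}{14}$ ($U = - \frac{9}{-14} + \frac{-3 + 0^{2}}{-3} = \left(-9\right) \left(- \frac{1}{14}\right) + \left(-3 + 0\right) \left(- \frac{1}{3}\right) = \frac{9}{14} - -1 = \frac{9}{14} + 1 = \frac{23}{14} \approx 1.6429$)
$U 2172 = \frac{23}{14} \cdot 2172 = \frac{24978}{7}$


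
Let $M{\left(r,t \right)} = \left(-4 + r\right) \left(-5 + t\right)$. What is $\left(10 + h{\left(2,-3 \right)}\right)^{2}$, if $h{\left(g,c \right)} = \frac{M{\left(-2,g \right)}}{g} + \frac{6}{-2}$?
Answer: $256$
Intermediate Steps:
$M{\left(r,t \right)} = \left(-5 + t\right) \left(-4 + r\right)$
$h{\left(g,c \right)} = -3 + \frac{30 - 6 g}{g}$ ($h{\left(g,c \right)} = \frac{20 - -10 - 4 g - 2 g}{g} + \frac{6}{-2} = \frac{20 + 10 - 4 g - 2 g}{g} + 6 \left(- \frac{1}{2}\right) = \frac{30 - 6 g}{g} - 3 = -3 + \frac{30 - 6 g}{g}$)
$\left(10 + h{\left(2,-3 \right)}\right)^{2} = \left(10 - \left(9 - \frac{30}{2}\right)\right)^{2} = \left(10 + \left(-9 + 30 \cdot \frac{1}{2}\right)\right)^{2} = \left(10 + \left(-9 + 15\right)\right)^{2} = \left(10 + 6\right)^{2} = 16^{2} = 256$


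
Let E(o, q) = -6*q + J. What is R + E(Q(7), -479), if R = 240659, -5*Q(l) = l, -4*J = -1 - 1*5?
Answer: 487069/2 ≈ 2.4353e+5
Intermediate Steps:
J = 3/2 (J = -(-1 - 1*5)/4 = -(-1 - 5)/4 = -¼*(-6) = 3/2 ≈ 1.5000)
Q(l) = -l/5
E(o, q) = 3/2 - 6*q (E(o, q) = -6*q + 3/2 = 3/2 - 6*q)
R + E(Q(7), -479) = 240659 + (3/2 - 6*(-479)) = 240659 + (3/2 + 2874) = 240659 + 5751/2 = 487069/2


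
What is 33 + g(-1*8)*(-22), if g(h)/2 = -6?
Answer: 297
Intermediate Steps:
g(h) = -12 (g(h) = 2*(-6) = -12)
33 + g(-1*8)*(-22) = 33 - 12*(-22) = 33 + 264 = 297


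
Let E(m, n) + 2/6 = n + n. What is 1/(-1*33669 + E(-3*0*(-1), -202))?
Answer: -3/102220 ≈ -2.9348e-5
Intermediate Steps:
E(m, n) = -1/3 + 2*n (E(m, n) = -1/3 + (n + n) = -1/3 + 2*n)
1/(-1*33669 + E(-3*0*(-1), -202)) = 1/(-1*33669 + (-1/3 + 2*(-202))) = 1/(-33669 + (-1/3 - 404)) = 1/(-33669 - 1213/3) = 1/(-102220/3) = -3/102220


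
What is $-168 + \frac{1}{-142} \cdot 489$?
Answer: $- \frac{24345}{142} \approx -171.44$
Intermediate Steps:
$-168 + \frac{1}{-142} \cdot 489 = -168 - \frac{489}{142} = - \frac{24345}{142}$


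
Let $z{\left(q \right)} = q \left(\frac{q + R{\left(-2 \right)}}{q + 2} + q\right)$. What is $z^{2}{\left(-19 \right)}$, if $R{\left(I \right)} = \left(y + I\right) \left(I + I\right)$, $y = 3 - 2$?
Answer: $\frac{34245904}{289} \approx 1.185 \cdot 10^{5}$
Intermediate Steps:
$y = 1$
$R{\left(I \right)} = 2 I \left(1 + I\right)$ ($R{\left(I \right)} = \left(1 + I\right) \left(I + I\right) = \left(1 + I\right) 2 I = 2 I \left(1 + I\right)$)
$z{\left(q \right)} = q \left(q + \frac{4 + q}{2 + q}\right)$ ($z{\left(q \right)} = q \left(\frac{q + 2 \left(-2\right) \left(1 - 2\right)}{q + 2} + q\right) = q \left(\frac{q + 2 \left(-2\right) \left(-1\right)}{2 + q} + q\right) = q \left(\frac{q + 4}{2 + q} + q\right) = q \left(\frac{4 + q}{2 + q} + q\right) = q \left(q + \frac{4 + q}{2 + q}\right)$)
$z^{2}{\left(-19 \right)} = \left(- \frac{19 \left(4 + \left(-19\right)^{2} + 3 \left(-19\right)\right)}{2 - 19}\right)^{2} = \left(- \frac{19 \left(4 + 361 - 57\right)}{-17}\right)^{2} = \left(\left(-19\right) \left(- \frac{1}{17}\right) 308\right)^{2} = \left(\frac{5852}{17}\right)^{2} = \frac{34245904}{289}$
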